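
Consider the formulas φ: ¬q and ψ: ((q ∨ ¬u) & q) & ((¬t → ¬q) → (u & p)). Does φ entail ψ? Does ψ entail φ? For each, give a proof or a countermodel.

(⟹) This fails. Under t = F, u = F, q = F, p = F, the left side is true but the right side is false.

(⟸) This fails. Under t = F, u = F, q = T, p = F, the left side is false but the right side is true.

(⇒) fails and (⇐) fails.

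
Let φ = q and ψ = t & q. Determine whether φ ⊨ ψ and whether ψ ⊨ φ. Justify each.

Only the reverse direction holds.

(⟹) This fails. Under t = F, q = T, the left side is true but the right side is false.

(⟸) Assume the antecedent. If t is true, the antecedent forces (t = T, q = T), and q holds there. If t is false, the antecedent cannot hold. Either way q holds.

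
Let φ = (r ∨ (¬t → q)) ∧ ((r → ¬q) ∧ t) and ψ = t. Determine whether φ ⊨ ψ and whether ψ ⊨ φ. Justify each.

The forward direction holds; the converse fails.

(⟸) This fails. Under r = T, q = T, t = T, the left side is false but the right side is true.

(⟹) Assume the antecedent. If r is true, the antecedent forces (r = T, q = F, t = T), and t holds there. If r is false, the antecedent forces (r = F, q = F, t = T) or (r = F, q = T, t = T), and t holds there. Either way t holds.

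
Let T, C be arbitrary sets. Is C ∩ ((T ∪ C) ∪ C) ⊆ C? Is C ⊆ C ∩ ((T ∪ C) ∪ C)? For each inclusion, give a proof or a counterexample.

Forward inclusion. Let x ∈ C ∩ ((T ∪ C) ∪ C). Then either x ∈ C and x ∉ T; or x ∈ T ∩ C. In each case x ∈ C, so C ∩ ((T ∪ C) ∪ C) ⊆ C.

Reverse inclusion. Let x ∈ C. Then either x ∈ C and x ∉ T; or x ∈ T ∩ C. In each case x ∈ C ∩ ((T ∪ C) ∪ C), so C ⊆ C ∩ ((T ∪ C) ∪ C).

Both inclusions hold; the sets are equal.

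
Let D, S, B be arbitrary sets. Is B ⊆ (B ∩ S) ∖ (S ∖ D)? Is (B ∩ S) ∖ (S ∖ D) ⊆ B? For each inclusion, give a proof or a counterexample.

(⟹) This inclusion fails. Take D = ∅, S = ∅, B = {1}; then 1 ∈ B but 1 ∉ (B ∩ S) ∖ (S ∖ D).

(⟸) Let x ∈ (B ∩ S) ∖ (S ∖ D). Then x ∈ D ∩ S ∩ B, from which x ∈ B.

(⊆) fails; (⊇) holds.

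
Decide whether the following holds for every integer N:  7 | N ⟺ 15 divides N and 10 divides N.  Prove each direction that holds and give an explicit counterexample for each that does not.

Both directions fail.

Forward direction. This fails: take N = 7. Certainly 7 ∣ 7, but 15 ∤ 7.

Converse. This fails: take N = 30. Both 15 ∣ 30 and 10 ∣ 30, yet 30 is not a multiple of 7 (since 30 = 4·7 + 2), so 7 ∤ 30.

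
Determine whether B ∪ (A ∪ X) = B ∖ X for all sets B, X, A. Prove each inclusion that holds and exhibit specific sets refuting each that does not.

(⊆) fails; (⊇) holds.

(⟹) This inclusion fails. Take B = ∅, X = {1}, A = ∅; then 1 ∈ B ∪ (A ∪ X) but 1 ∉ B ∖ X.

(⟸) Let x ∈ B ∖ X. Then either x ∈ B and x ∉ X, A; or x ∈ B ∩ A and x ∉ X. In each case x ∈ B ∪ (A ∪ X), so B ∖ X ⊆ B ∪ (A ∪ X).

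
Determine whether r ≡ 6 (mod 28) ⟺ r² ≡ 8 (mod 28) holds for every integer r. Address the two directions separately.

[⇐] This fails: take r = 8. Then 8² = 64 ≡ 8 (mod 28), yet 8 ≡ 8 (mod 28), not 6.

[⇒] Suppose r ≡ 6 (mod 28). Write r = 28j + 6. Then (28j + 6)² = 784j² + 336j + 36 = 28(28j² + 12j + 1) + 8, so r² ≡ 8 (mod 28).

Only the forward implication holds.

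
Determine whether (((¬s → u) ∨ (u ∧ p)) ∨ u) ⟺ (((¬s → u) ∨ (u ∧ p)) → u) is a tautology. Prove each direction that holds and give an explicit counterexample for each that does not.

(⇒) This fails. Under u = F, p = F, s = T, the left side is true but the right side is false.

(⇐) This fails. Under u = F, p = F, s = F, the left side is false but the right side is true.

Both directions fail.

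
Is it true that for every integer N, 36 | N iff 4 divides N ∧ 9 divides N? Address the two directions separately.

[⇒] If 36 ∣ N, write N = 36q. Since 36 = 9·4, N = 4·(9q), so 4 ∣ N; and since 36 = 4·9, N = 9·(4q), so 9 ∣ N.

[⇐] Suppose 4 ∣ N and 9 ∣ N. Any common multiple of 4 and 9 is a multiple of their lcm; here gcd(4, 9) = 1, so lcm(4, 9) = 4·9 = 36, so 36 ∣ N.

Both directions hold; the statement is true.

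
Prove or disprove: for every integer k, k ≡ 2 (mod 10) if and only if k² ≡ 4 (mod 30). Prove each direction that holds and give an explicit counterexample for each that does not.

Neither implication holds.

(→) This fails: take k = 12. Then 12 ≡ 2 (mod 10), but 12² = 144 ≡ 24 (mod 30), not 4.

(←) This fails: take k = 8. Then 8² = 64 ≡ 4 (mod 30), yet 8 ≡ 8 (mod 10), not 2.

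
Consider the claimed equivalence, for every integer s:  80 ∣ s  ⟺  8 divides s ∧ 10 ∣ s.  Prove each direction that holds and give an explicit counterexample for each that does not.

Not equivalent: only (⇒) holds.

(→) If 80 ∣ s, write s = 80q. Since 80 = 10·8, s = 8·(10q), so 8 ∣ s; and since 80 = 8·10, s = 10·(8q), so 10 ∣ s.

(←) This fails: take s = 40. Both 8 ∣ 40 and 10 ∣ 40, yet 40 is not a multiple of 80 (since 40 = 0·80 + 40), so 80 ∤ 40.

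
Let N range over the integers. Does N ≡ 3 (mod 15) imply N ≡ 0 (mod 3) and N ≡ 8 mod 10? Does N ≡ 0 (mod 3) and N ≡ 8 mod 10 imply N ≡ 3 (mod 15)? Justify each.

Not equivalent: only (⇐) holds.

(⟹) This fails: N = 3 gives 3 ≡ 3 (mod 15) but 3 ≡ 3 (mod 10), so the conjunction on the right does not hold.

(⟸) Conversely, if N ≡ 0 (mod 3) and N ≡ 8 (mod 10), then by the Chinese remainder theorem N ≡ 18 (mod 30). Since 18 ≡ 3 (mod 15) and 15 ∣ 30, we get N ≡ 3 (mod 15).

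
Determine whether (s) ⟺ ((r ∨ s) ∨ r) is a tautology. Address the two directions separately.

[⇒] Assume the antecedent. If s is true, (r ∨ s) ∨ r reduces to true regardless of the other variables. If s is false, the antecedent cannot hold. Either way (r ∨ s) ∨ r holds.

[⇐] This fails. Under s = F, r = T, the left side is false but the right side is true.

Only the forward implication holds.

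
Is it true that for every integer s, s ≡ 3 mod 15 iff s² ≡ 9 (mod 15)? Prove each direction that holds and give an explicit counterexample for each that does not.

(⇒) holds; (⇐) fails.

(→) Suppose s ≡ 3 mod 15. Write s = 15j + 3. Then (15j + 3)² = 225j² + 90j + 9 = 15(15j² + 6j) + 9, so s² ≡ 9 (mod 15).

(←) This fails: take s = 12. Then 12² = 144 ≡ 9 (mod 15), yet 12 ≡ 12 (mod 15), not 3.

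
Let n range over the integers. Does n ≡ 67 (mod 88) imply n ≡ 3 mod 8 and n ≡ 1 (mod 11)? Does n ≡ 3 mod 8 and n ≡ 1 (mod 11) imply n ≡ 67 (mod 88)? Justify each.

(⟹) Suppose n ≡ 67 (mod 88); write n = 88j + 67. Since 8 ∣ 88, reducing mod 8 gives n ≡ 67 ≡ 3 (mod 8); since 11 ∣ 88, reducing mod 11 gives n ≡ 67 ≡ 1 (mod 11).

(⟸) Conversely, if n ≡ 3 (mod 8) and n ≡ 1 (mod 11), then by the Chinese remainder theorem n ≡ 67 (mod 88). This is exactly n ≡ 67 (mod 88).

Both directions hold; the statement is true.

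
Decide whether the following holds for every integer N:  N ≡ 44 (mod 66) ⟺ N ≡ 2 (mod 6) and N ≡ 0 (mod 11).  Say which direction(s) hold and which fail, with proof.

Converse. If N ≡ 2 (mod 6) and N ≡ 0 (mod 11), then by the Chinese remainder theorem N ≡ 44 (mod 66). This is exactly N ≡ 44 (mod 66).

Forward direction. Suppose N ≡ 44 (mod 66); write N = 66j + 44. Since 6 ∣ 66, reducing mod 6 gives N ≡ 44 ≡ 2 (mod 6); since 11 ∣ 66, reducing mod 11 gives N ≡ 44 ≡ 0 (mod 11).

Equivalent; both directions hold.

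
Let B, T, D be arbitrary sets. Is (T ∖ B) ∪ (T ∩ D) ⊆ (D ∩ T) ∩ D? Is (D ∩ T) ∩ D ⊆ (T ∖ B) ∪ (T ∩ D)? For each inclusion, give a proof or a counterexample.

(⟸) Let x ∈ (D ∩ T) ∩ D. Then either x ∈ T ∩ D and x ∉ B; or x ∈ B ∩ T ∩ D. In each case x ∈ (T ∖ B) ∪ (T ∩ D), so (D ∩ T) ∩ D ⊆ (T ∖ B) ∪ (T ∩ D).

(⟹) This inclusion fails. Take B = ∅, T = {1}, D = ∅; then 1 ∈ (T ∖ B) ∪ (T ∩ D) but 1 ∉ (D ∩ T) ∩ D.

Only the reverse inclusion holds.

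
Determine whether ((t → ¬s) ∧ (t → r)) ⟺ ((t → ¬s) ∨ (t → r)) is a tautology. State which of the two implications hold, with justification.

Forward direction. Assume the antecedent. If r is true, (t → ¬s) ∨ (t → r) reduces to true regardless of the other variables. If r is false, the antecedent forces (r = F, s = F, t = F) or (r = F, s = T, t = F), and (t → ¬s) ∨ (t → r) holds there. Either way (t → ¬s) ∨ (t → r) holds.

Converse. This fails. Under r = F, s = F, t = T, the left side is false but the right side is true.

Not equivalent: only (⇒) holds.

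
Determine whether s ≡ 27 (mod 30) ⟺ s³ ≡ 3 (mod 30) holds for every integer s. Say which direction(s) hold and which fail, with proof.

Both directions hold; the statement is true.

[⇒] Suppose s ≡ 27 (mod 30). Write s = 30j + 27. Then (30j + 27)³ = 27000j³ + 72900j² + 65610j + 19683 = 30(900j³ + 2430j² + 2187j + 656) + 3, so s³ ≡ 3 (mod 30).

[⇐] Conversely, suppose s³ ≡ 3 (mod 30). The only residue r in {0, …, 29} with r³ ≡ 3 (mod 30) is r = 27, so s ≡ 27 (mod 30).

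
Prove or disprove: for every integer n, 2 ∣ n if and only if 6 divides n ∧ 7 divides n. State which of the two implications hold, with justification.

Not equivalent: only (⇐) holds.

(⟹) This fails: take n = 2. Certainly 2 ∣ 2, but 6 ∤ 2.

(⟸) Suppose 6 ∣ n and 7 ∣ n. Any common multiple of 6 and 7 is a multiple of their lcm; here gcd(6, 7) = 1, so lcm(6, 7) = 6·7 = 42, so 42 ∣ n. Since 2 ∣ 42, it follows that 2 ∣ n.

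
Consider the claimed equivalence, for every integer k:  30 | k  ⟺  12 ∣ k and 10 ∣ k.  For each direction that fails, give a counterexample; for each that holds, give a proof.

Only the converse holds.

(⟹) This fails: take k = 30. Certainly 30 ∣ 30, but 12 ∤ 30.

(⟸) Suppose 12 ∣ k and 10 ∣ k. Any common multiple of 12 and 10 is a multiple of their lcm; here lcm(12, 10) = 12·10/gcd(12, 10) = 120/2 = 60, so 60 ∣ k. Since 30 ∣ 60, it follows that 30 ∣ k.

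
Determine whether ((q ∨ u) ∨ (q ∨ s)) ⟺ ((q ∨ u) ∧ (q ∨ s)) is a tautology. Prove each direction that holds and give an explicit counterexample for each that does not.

(←) Assume the antecedent. If q is true, (q ∨ u) ∨ (q ∨ s) reduces to true regardless of the other variables. If q is false, the antecedent forces (q = F, u = T, s = T), and (q ∨ u) ∨ (q ∨ s) holds there. Either way (q ∨ u) ∨ (q ∨ s) holds.

(→) This fails. Under q = F, u = T, s = F, the left side is true but the right side is false.

Only the converse holds.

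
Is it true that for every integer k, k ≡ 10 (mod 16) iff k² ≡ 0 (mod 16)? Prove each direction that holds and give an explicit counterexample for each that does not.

(⇒) This fails: take k = 10. Then 10 ≡ 10 (mod 16), but 10² = 100 ≡ 4 (mod 16), not 0.

(⇐) This fails: take k = 0. Then 0² = 0 ≡ 0 (mod 16), yet 0 ≡ 0 (mod 16), not 10.

Both directions fail.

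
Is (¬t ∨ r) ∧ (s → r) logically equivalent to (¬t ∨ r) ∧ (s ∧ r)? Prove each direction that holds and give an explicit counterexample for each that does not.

Not equivalent: only (⇐) holds.

(⇒) This fails. Under t = F, r = F, s = F, the left side is true but the right side is false.

(⇐) Assume the antecedent. If t is true, the antecedent forces (t = T, r = T, s = T), and (¬t ∨ r) ∧ (s → r) holds there. If t is false, the antecedent forces (t = F, r = T, s = T), and (¬t ∨ r) ∧ (s → r) holds there. Either way (¬t ∨ r) ∧ (s → r) holds.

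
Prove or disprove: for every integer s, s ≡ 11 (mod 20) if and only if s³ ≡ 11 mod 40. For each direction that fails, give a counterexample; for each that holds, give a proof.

Only the reverse direction holds.

(⟸) The residues r modulo 40 with r³ ≡ 11 (mod 40) are exactly {11}, and each is ≡ 11 (mod 20).

(⟹) This fails: take s = 31. Then 31 ≡ 11 (mod 20), but 31³ = 29791 ≡ 31 (mod 40), not 11.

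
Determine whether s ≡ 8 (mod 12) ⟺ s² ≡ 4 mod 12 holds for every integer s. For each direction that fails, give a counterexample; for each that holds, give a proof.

[⇒] Suppose s ≡ 8 (mod 12). Write s = 12j + 8. Then (12j + 8)² = 144j² + 192j + 64 = 12(12j² + 16j + 5) + 4, so s² ≡ 4 (mod 12).

[⇐] This fails: take s = 2. Then 2² = 4 ≡ 4 (mod 12), yet 2 ≡ 2 (mod 12), not 8.

Not equivalent: only (⇒) holds.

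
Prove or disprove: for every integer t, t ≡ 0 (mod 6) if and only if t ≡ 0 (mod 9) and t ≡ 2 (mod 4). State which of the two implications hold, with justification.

Not equivalent: only (⇐) holds.

[⇒] This fails: t = 0 gives 0 ≡ 0 (mod 6) but 0 ≡ 0 (mod 4), so the conjunction on the right does not hold.

[⇐] Conversely, if t ≡ 0 (mod 9) and t ≡ 2 (mod 4), then by the Chinese remainder theorem t ≡ 18 (mod 36). Since 18 ≡ 0 (mod 6) and 6 ∣ 36, we get t ≡ 0 (mod 6).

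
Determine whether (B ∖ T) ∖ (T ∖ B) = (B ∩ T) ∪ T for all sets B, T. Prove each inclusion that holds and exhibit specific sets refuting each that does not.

Both inclusions fail.

(⊆) This inclusion fails. Take B = {1}, T = ∅; then 1 ∈ (B ∖ T) ∖ (T ∖ B) but 1 ∉ (B ∩ T) ∪ T.

(⊇) This inclusion fails. Take B = ∅, T = {1}; then 1 ∈ (B ∩ T) ∪ T but 1 ∉ (B ∖ T) ∖ (T ∖ B).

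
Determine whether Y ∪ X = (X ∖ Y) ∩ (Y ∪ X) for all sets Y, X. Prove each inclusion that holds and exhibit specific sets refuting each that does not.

The sets are not equal: only the reverse inclusion holds.

Forward inclusion. This inclusion fails. Take Y = {1}, X = ∅; then 1 ∈ Y ∪ X but 1 ∉ (X ∖ Y) ∩ (Y ∪ X).

Reverse inclusion. Let x ∈ (X ∖ Y) ∩ (Y ∪ X). Then x ∈ X and x ∉ Y, from which x ∈ Y ∪ X.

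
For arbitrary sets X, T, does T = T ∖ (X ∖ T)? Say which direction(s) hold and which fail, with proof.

Both inclusions hold; the sets are equal.

Forward inclusion. Let x ∈ T. Then either x ∈ T and x ∉ X; or x ∈ X ∩ T. In each case x ∈ T ∖ (X ∖ T), so T ⊆ T ∖ (X ∖ T).

Reverse inclusion. Let x ∈ T ∖ (X ∖ T). Then either x ∈ T and x ∉ X; or x ∈ X ∩ T. In each case x ∈ T, so T ∖ (X ∖ T) ⊆ T.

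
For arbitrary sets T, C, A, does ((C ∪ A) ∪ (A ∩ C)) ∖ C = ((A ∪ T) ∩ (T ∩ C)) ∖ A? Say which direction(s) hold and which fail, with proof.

Forward inclusion. This inclusion fails. Take T = ∅, C = ∅, A = {1}; then 1 ∈ ((C ∪ A) ∪ (A ∩ C)) ∖ C but 1 ∉ ((A ∪ T) ∩ (T ∩ C)) ∖ A.

Reverse inclusion. This inclusion fails. Take T = {1}, C = {1}, A = ∅; then 1 ∈ ((A ∪ T) ∩ (T ∩ C)) ∖ A but 1 ∉ ((C ∪ A) ∪ (A ∩ C)) ∖ C.

(⊆) fails and (⊇) fails.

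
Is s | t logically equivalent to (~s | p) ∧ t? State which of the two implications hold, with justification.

[⇐] Assume the antecedent. If t is true, s | t reduces to true regardless of the other variables. If t is false, the antecedent cannot hold. Either way s | t holds.

[⇒] This fails. Under t = F, s = T, p = F, the left side is true but the right side is false.

Only the converse holds.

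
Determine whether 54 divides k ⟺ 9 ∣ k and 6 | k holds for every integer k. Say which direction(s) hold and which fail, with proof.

The forward direction holds; the converse fails.

[⇒] If 54 ∣ k, write k = 54q. Since 54 = 6·9, k = 9·(6q), so 9 ∣ k; and since 54 = 9·6, k = 6·(9q), so 6 ∣ k.

[⇐] This fails: take k = 18. Both 9 ∣ 18 and 6 ∣ 18, yet 18 is not a multiple of 54 (since 18 = 0·54 + 18), so 54 ∤ 18.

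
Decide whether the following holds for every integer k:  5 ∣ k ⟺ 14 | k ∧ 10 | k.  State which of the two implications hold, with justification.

Only the converse holds.

(⟹) This fails: take k = 5. Certainly 5 ∣ 5, but 14 ∤ 5.

(⟸) Suppose 14 ∣ k and 10 ∣ k. Any common multiple of 14 and 10 is a multiple of their lcm; here lcm(14, 10) = 14·10/gcd(14, 10) = 140/2 = 70, so 70 ∣ k. Since 5 ∣ 70, it follows that 5 ∣ k.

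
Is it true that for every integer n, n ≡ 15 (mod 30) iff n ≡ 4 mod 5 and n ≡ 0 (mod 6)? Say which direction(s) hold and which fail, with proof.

Both directions fail.

(→) This fails: n = 15 gives 15 ≡ 15 (mod 30) but 15 ≡ 0 (mod 5), so the conjunction on the right does not hold.

(←) This fails: n = 24 satisfies both congruences on the right (24 ≡ 4 mod 5 and 24 ≡ 0 mod 6) yet 24 ≡ 24 (mod 30), not 15.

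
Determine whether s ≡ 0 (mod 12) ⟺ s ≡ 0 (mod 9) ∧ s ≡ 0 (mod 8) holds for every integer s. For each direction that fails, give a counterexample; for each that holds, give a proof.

(⇒) This fails: s = 36 gives 36 ≡ 0 (mod 12) but 36 ≡ 4 (mod 8), so the conjunction on the right does not hold.

(⇐) Conversely, if s ≡ 0 (mod 9) and s ≡ 0 (mod 8), then by the Chinese remainder theorem s ≡ 0 (mod 72). Since 0 ≡ 0 (mod 12) and 12 ∣ 72, we get s ≡ 0 (mod 12).

Not equivalent: only (⇐) holds.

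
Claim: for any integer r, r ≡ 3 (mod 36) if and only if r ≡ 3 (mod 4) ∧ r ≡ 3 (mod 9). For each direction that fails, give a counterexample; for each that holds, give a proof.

Forward direction. Suppose r ≡ 3 (mod 36); write r = 36j + 3. Since 4 ∣ 36, reducing mod 4 gives r ≡ 3 (mod 4); since 9 ∣ 36, reducing mod 9 gives r ≡ 3 (mod 9).

Converse. If r ≡ 3 (mod 4) and r ≡ 3 (mod 9), then by the Chinese remainder theorem r ≡ 3 (mod 36). This is exactly r ≡ 3 (mod 36).

Equivalent; both directions hold.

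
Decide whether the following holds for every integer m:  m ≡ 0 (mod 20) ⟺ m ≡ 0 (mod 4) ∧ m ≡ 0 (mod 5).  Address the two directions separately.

(⟹) Suppose m ≡ 0 (mod 20); write m = 20j + 0. Since 4 ∣ 20, reducing mod 4 gives m ≡ 0 (mod 4); since 5 ∣ 20, reducing mod 5 gives m ≡ 0 (mod 5).

(⟸) Conversely, if m ≡ 0 (mod 4) and m ≡ 0 (mod 5), then by the Chinese remainder theorem m ≡ 0 (mod 20). This is exactly m ≡ 0 (mod 20).

Both directions hold; the statement is true.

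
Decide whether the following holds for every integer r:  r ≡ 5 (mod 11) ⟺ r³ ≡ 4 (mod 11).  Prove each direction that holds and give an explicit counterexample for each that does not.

The biconditional holds.

Converse. Suppose r³ ≡ 4 (mod 11). The only residue r in {0, …, 10} with r³ ≡ 4 (mod 11) is r = 5, so r ≡ 5 (mod 11).

Forward direction. Suppose r ≡ 5 (mod 11). Write r = 11j + 5. Then (11j + 5)³ = 1331j³ + 1815j² + 825j + 125 = 11(121j³ + 165j² + 75j + 11) + 4, so r³ ≡ 4 (mod 11).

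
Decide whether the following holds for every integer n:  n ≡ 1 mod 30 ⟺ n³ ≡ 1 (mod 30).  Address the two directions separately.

(⟹) Suppose n ≡ 1 mod 30. Write n = 30j + 1. Then (30j + 1)³ = 27000j³ + 2700j² + 90j + 1 = 30(900j³ + 90j² + 3j) + 1, so n³ ≡ 1 (mod 30).

(⟸) Conversely, suppose n³ ≡ 1 (mod 30). The only residue r in {0, …, 29} with r³ ≡ 1 (mod 30) is r = 1, so n ≡ 1 (mod 30).

Both directions hold; the statement is true.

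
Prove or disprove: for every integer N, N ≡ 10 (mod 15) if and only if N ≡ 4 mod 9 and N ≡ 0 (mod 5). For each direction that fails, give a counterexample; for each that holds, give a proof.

(⇒) fails; (⇐) holds.

(⇒) This fails: N = 25 gives 25 ≡ 10 (mod 15) but 25 ≡ 7 (mod 9), so the conjunction on the right does not hold.

(⇐) Conversely, if N ≡ 4 (mod 9) and N ≡ 0 (mod 5), then by the Chinese remainder theorem N ≡ 40 (mod 45). Since 40 ≡ 10 (mod 15) and 15 ∣ 45, we get N ≡ 10 (mod 15).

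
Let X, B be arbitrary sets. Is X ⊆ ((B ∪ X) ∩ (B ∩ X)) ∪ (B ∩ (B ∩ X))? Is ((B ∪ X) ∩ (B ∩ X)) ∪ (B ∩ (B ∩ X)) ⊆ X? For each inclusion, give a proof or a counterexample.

(⟹) This inclusion fails. Take X = {1}, B = ∅; then 1 ∈ X but 1 ∉ ((B ∪ X) ∩ (B ∩ X)) ∪ (B ∩ (B ∩ X)).

(⟸) Let x ∈ ((B ∪ X) ∩ (B ∩ X)) ∪ (B ∩ (B ∩ X)). Then x ∈ X ∩ B, from which x ∈ X.

(⊆) fails; (⊇) holds.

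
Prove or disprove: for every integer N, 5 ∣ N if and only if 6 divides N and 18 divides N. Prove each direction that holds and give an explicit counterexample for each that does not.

(⟹) This fails: take N = 5. Certainly 5 ∣ 5, but 6 ∤ 5.

(⟸) This fails: take N = 18. Both 6 ∣ 18 and 18 ∣ 18, yet 18 is not a multiple of 5 (since 18 = 3·5 + 3), so 5 ∤ 18.

Both directions fail.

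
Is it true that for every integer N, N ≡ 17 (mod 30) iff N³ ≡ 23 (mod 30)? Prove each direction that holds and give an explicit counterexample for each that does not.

(⇒) Suppose N ≡ 17 (mod 30). Write N = 30j + 17. Then (30j + 17)³ = 27000j³ + 45900j² + 26010j + 4913 = 30(900j³ + 1530j² + 867j + 163) + 23, so N³ ≡ 23 (mod 30).

(⇐) Conversely, suppose N³ ≡ 23 (mod 30). The only residue r in {0, …, 29} with r³ ≡ 23 (mod 30) is r = 17, so N ≡ 17 (mod 30).

Both directions hold; the statement is true.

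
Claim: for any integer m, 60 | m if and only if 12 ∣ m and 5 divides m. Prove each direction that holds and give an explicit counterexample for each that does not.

[⇒] If 60 ∣ m, write m = 60q. Since 60 = 5·12, m = 12·(5q), so 12 ∣ m; and since 60 = 12·5, m = 5·(12q), so 5 ∣ m.

[⇐] Suppose 12 ∣ m and 5 ∣ m. Any common multiple of 12 and 5 is a multiple of their lcm; here gcd(12, 5) = 1, so lcm(12, 5) = 12·5 = 60, so 60 ∣ m.

The biconditional holds.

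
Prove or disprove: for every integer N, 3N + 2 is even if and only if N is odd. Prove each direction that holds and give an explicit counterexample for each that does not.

Neither direction holds.

Forward direction. This fails: N = 2 gives 3N + 2 = 8, which is even, but 2 is even, not odd.

Converse. This also fails: N = 7 is odd, but 3N + 2 = 23 is odd, not even.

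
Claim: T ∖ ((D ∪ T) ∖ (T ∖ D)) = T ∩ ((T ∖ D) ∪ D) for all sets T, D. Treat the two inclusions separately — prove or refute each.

(⊆) holds; (⊇) fails.

(⊆) Let x ∈ T ∖ ((D ∪ T) ∖ (T ∖ D)). Then x ∈ T and x ∉ D, from which x ∈ T ∩ ((T ∖ D) ∪ D).

(⊇) This inclusion fails. Take T = {1}, D = {1}; then 1 ∈ T ∩ ((T ∖ D) ∪ D) but 1 ∉ T ∖ ((D ∪ T) ∖ (T ∖ D)).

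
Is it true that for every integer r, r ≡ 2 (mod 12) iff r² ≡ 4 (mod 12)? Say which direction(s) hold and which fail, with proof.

Not equivalent: only (⇒) holds.

(⇒) Suppose r ≡ 2 (mod 12). Write r = 12j + 2. Then (12j + 2)² = 144j² + 48j + 4 = 12(12j² + 4j) + 4, so r² ≡ 4 (mod 12).

(⇐) This fails: take r = 4. Then 4² = 16 ≡ 4 (mod 12), yet 4 ≡ 4 (mod 12), not 2.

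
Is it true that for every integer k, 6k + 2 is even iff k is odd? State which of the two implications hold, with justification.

[⇒] This fails: take k = 4. Then 6k + 2 = 26, which is even, yet k = 4 is even, not odd.

[⇐] Suppose k is odd. Since 6 is even, 6k is even for every k, so 6k + 2 has the same parity as 2, which is even. Hence 6k + 2 is even.

(⇒) fails; (⇐) holds.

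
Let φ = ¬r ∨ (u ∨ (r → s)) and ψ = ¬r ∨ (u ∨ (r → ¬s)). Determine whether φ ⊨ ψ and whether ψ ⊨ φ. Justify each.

Neither implication holds.

(⟹) This fails. Under r = T, s = T, u = F, the left side is true but the right side is false.

(⟸) This fails. Under r = T, s = F, u = F, the left side is false but the right side is true.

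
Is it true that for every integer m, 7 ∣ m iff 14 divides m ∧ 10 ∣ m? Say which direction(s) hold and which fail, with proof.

Only the converse holds.

(⟹) This fails: take m = 7. Certainly 7 ∣ 7, but 14 ∤ 7.

(⟸) Suppose 14 ∣ m and 10 ∣ m. Any common multiple of 14 and 10 is a multiple of their lcm; here lcm(14, 10) = 14·10/gcd(14, 10) = 140/2 = 70, so 70 ∣ m. Since 7 ∣ 70, it follows that 7 ∣ m.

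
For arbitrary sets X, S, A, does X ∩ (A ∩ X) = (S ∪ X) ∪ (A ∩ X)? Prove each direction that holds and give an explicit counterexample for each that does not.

(⊆) holds; (⊇) fails.

(⊆) Let x ∈ X ∩ (A ∩ X). Then either x ∈ X ∩ A and x ∉ S; or x ∈ X ∩ S ∩ A. In each case x ∈ (S ∪ X) ∪ (A ∩ X), so X ∩ (A ∩ X) ⊆ (S ∪ X) ∪ (A ∩ X).

(⊇) This inclusion fails. Take X = {1}, S = ∅, A = ∅; then 1 ∈ (S ∪ X) ∪ (A ∩ X) but 1 ∉ X ∩ (A ∩ X).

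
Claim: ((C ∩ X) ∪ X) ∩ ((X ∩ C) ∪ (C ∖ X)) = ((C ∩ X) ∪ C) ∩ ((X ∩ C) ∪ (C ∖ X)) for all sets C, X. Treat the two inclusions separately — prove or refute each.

(⊆) holds; (⊇) fails.

(⟸) This inclusion fails. Take C = {1}, X = ∅; then 1 ∈ ((C ∩ X) ∪ C) ∩ ((X ∩ C) ∪ (C ∖ X)) but 1 ∉ ((C ∩ X) ∪ X) ∩ ((X ∩ C) ∪ (C ∖ X)).

(⟹) Let x ∈ ((C ∩ X) ∪ X) ∩ ((X ∩ C) ∪ (C ∖ X)). Then x ∈ C ∩ X, from which x ∈ ((C ∩ X) ∪ C) ∩ ((X ∩ C) ∪ (C ∖ X)).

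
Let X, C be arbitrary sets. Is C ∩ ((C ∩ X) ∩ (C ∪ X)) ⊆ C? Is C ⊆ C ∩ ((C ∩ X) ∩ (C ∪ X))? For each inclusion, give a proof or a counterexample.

(⊇) This inclusion fails. Take X = ∅, C = {1}; then 1 ∈ C but 1 ∉ C ∩ ((C ∩ X) ∩ (C ∪ X)).

(⊆) Let x ∈ C ∩ ((C ∩ X) ∩ (C ∪ X)). Then x ∈ X ∩ C, from which x ∈ C.

The sets are not equal: only the forward inclusion holds.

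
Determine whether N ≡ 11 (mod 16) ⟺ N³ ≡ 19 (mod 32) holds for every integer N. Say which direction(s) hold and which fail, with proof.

Converse. The residues r modulo 32 with r³ ≡ 19 (mod 32) are exactly {11}, and each is ≡ 11 (mod 16).

Forward direction. This fails: take N = 27. Then 27 ≡ 11 (mod 16), but 27³ = 19683 ≡ 3 (mod 32), not 19.

Only the reverse direction holds.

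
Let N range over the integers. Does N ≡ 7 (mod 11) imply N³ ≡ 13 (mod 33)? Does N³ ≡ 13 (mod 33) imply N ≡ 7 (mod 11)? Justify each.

(⇒) This fails: take N = 18. Then 18 ≡ 7 (mod 11), but 18³ = 5832 ≡ 24 (mod 33), not 13.

(⇐) Conversely, the residues r modulo 33 with r³ ≡ 13 (mod 33) are exactly {7}, and each is ≡ 7 (mod 11).

Only the converse holds.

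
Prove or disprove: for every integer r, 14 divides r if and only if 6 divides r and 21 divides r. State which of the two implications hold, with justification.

The forward direction fails; the converse holds.

(→) This fails: take r = 14. Certainly 14 ∣ 14, but 6 ∤ 14.

(←) Suppose 6 ∣ r and 21 ∣ r. Any common multiple of 6 and 21 is a multiple of their lcm; here lcm(6, 21) = 6·21/gcd(6, 21) = 126/3 = 42, so 42 ∣ r. Since 14 ∣ 42, it follows that 14 ∣ r.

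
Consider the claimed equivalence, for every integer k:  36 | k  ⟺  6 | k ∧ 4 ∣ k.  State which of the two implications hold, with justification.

Only the forward direction holds.

(⇒) If 36 ∣ k, write k = 36q. Since 36 = 6·6, k = 6·(6q), so 6 ∣ k; and since 36 = 9·4, k = 4·(9q), so 4 ∣ k.

(⇐) This fails: take k = 12. Both 6 ∣ 12 and 4 ∣ 12, yet 12 is not a multiple of 36 (since 12 = 0·36 + 12), so 36 ∤ 12.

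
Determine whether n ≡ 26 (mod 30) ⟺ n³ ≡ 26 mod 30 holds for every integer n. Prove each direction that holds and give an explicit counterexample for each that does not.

(⟹) Suppose n ≡ 26 (mod 30). Write n = 30j + 26. Then (30j + 26)³ = 27000j³ + 70200j² + 60840j + 17576 = 30(900j³ + 2340j² + 2028j + 585) + 26, so n³ ≡ 26 (mod 30).

(⟸) Conversely, suppose n³ ≡ 26 (mod 30). The only residue r in {0, …, 29} with r³ ≡ 26 (mod 30) is r = 26, so n ≡ 26 (mod 30).

The biconditional holds.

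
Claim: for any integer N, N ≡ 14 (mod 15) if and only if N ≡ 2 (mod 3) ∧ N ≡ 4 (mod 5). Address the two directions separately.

Both directions hold; the statement is true.

(⇒) Suppose N ≡ 14 (mod 15); write N = 15j + 14. Since 3 ∣ 15, reducing mod 3 gives N ≡ 14 ≡ 2 (mod 3); since 5 ∣ 15, reducing mod 5 gives N ≡ 14 ≡ 4 (mod 5).

(⇐) Conversely, if N ≡ 2 (mod 3) and N ≡ 4 (mod 5), then by the Chinese remainder theorem N ≡ 14 (mod 15). This is exactly N ≡ 14 (mod 15).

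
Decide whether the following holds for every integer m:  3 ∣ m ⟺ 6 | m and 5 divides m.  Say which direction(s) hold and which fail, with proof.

[⇒] This fails: take m = 3. Certainly 3 ∣ 3, but 6 ∤ 3.

[⇐] Suppose 6 ∣ m and 5 ∣ m. Any common multiple of 6 and 5 is a multiple of their lcm; here gcd(6, 5) = 1, so lcm(6, 5) = 6·5 = 30, so 30 ∣ m. Since 3 ∣ 30, it follows that 3 ∣ m.

(⇒) fails; (⇐) holds.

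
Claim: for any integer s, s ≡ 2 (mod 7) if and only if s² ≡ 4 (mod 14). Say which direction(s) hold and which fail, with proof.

Forward direction. This fails: take s = 9. Then 9 ≡ 2 (mod 7), but 9² = 81 ≡ 11 (mod 14), not 4.

Converse. This fails: take s = 12. Then 12² = 144 ≡ 4 (mod 14), yet 12 ≡ 5 (mod 7), not 2.

(⇒) fails and (⇐) fails.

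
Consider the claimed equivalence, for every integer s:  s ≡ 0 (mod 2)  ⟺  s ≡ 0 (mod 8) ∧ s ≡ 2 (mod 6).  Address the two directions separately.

Not equivalent: only (⇐) holds.

(⟹) This fails: s = 0 gives 0 ≡ 0 (mod 2) but 0 ≡ 0 (mod 6), so the conjunction on the right does not hold.

(⟸) Conversely, if s ≡ 0 (mod 8) and s ≡ 2 (mod 6), then by the Chinese remainder theorem s ≡ 8 (mod 24). Since 8 ≡ 0 (mod 2) and 2 ∣ 24, we get s ≡ 0 (mod 2).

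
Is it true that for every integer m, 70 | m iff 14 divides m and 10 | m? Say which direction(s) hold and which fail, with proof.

Both directions hold; the statement is true.

[⇒] If 70 ∣ m, write m = 70q. Since 70 = 5·14, m = 14·(5q), so 14 ∣ m; and since 70 = 7·10, m = 10·(7q), so 10 ∣ m.

[⇐] Suppose 14 ∣ m and 10 ∣ m. Any common multiple of 14 and 10 is a multiple of their lcm; here lcm(14, 10) = 14·10/gcd(14, 10) = 140/2 = 70, so 70 ∣ m.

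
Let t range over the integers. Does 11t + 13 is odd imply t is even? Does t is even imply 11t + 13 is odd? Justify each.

Both implications hold.

[⇒] Suppose 11t + 13 is odd. Since 11 is odd, 11t and t have the same parity, so 11t + 13 ≡ t + 13 (mod 2). As 13 is odd, 11t + 13 is odd exactly when t is even. Thus t is even.

[⇐] Conversely, suppose t is even; write t = 2j. Then 11t + 13 = 11·(2j) + 13 = 2·11j + 13, which is odd.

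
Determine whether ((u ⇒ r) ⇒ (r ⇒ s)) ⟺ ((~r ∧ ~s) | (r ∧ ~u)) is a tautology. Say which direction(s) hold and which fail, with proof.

Neither implication holds.

[⇒] This fails. Under r = F, s = T, u = F, the left side is true but the right side is false.

[⇐] This fails. Under r = T, s = F, u = F, the left side is false but the right side is true.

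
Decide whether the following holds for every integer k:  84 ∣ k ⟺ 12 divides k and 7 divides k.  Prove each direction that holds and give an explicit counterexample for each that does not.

[⇒] If 84 ∣ k, write k = 84q. Since 84 = 7·12, k = 12·(7q), so 12 ∣ k; and since 84 = 12·7, k = 7·(12q), so 7 ∣ k.

[⇐] Suppose 12 ∣ k and 7 ∣ k. Any common multiple of 12 and 7 is a multiple of their lcm; here gcd(12, 7) = 1, so lcm(12, 7) = 12·7 = 84, so 84 ∣ k.

Equivalent; both directions hold.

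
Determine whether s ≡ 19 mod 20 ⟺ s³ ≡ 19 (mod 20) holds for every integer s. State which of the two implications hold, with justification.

(⇒) Suppose s ≡ 19 mod 20. Write s = 20j + 19. Then (20j + 19)³ = 8000j³ + 22800j² + 21660j + 6859 = 20(400j³ + 1140j² + 1083j + 342) + 19, so s³ ≡ 19 (mod 20).

(⇐) Conversely, suppose s³ ≡ 19 (mod 20). The only residue r in {0, …, 19} with r³ ≡ 19 (mod 20) is r = 19, so s ≡ 19 (mod 20).

The biconditional holds.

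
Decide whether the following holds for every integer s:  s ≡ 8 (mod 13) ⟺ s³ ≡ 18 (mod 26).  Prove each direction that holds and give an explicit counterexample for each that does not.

(⇒) This fails: take s = 21. Then 21 ≡ 8 (mod 13), but 21³ = 9261 ≡ 5 (mod 26), not 18.

(⇐) This fails: take s = 20. Then 20³ = 8000 ≡ 18 (mod 26), yet 20 ≡ 7 (mod 13), not 8.

Neither implication holds.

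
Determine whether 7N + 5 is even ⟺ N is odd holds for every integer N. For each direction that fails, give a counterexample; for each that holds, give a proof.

[⇒] Suppose 7N + 5 is even. Since 7 is odd, 7N and N have the same parity, so 7N + 5 ≡ N + 5 (mod 2). As 5 is odd, 7N + 5 is even exactly when N is odd. Thus N is odd.

[⇐] Conversely, suppose N is odd; write N = 2j + 1. Then 7N + 5 = 7·(2j + 1) + 5 = 2·7j + 12, which is even.

Both directions hold; the statement is true.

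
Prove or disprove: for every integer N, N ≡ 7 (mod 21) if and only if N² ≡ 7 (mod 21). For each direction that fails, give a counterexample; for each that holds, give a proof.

[⇒] Suppose N ≡ 7 (mod 21). Write N = 21j + 7. Then (21j + 7)² = 441j² + 294j + 49 = 21(21j² + 14j + 2) + 7, so N² ≡ 7 (mod 21).

[⇐] This fails: take N = 14. Then 14² = 196 ≡ 7 (mod 21), yet 14 ≡ 14 (mod 21), not 7.

Only the forward direction holds.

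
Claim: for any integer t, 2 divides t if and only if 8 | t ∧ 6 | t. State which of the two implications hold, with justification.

(⇒) fails; (⇐) holds.

(⟸) Suppose 8 ∣ t and 6 ∣ t. Any common multiple of 8 and 6 is a multiple of their lcm; here lcm(8, 6) = 8·6/gcd(8, 6) = 48/2 = 24, so 24 ∣ t. Since 2 ∣ 24, it follows that 2 ∣ t.

(⟹) This fails: take t = 2. Certainly 2 ∣ 2, but 8 ∤ 2.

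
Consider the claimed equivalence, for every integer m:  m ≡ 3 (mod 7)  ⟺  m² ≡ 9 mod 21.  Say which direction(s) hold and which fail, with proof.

(→) This fails: take m = 10. Then 10 ≡ 3 (mod 7), but 10² = 100 ≡ 16 (mod 21), not 9.

(←) This fails: take m = 18. Then 18² = 324 ≡ 9 (mod 21), yet 18 ≡ 4 (mod 7), not 3.

Neither direction holds.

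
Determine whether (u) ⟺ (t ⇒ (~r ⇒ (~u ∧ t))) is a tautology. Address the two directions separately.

Neither implication holds.

(→) This fails. Under u = T, t = T, r = F, the left side is true but the right side is false.

(←) This fails. Under u = F, t = F, r = F, the left side is false but the right side is true.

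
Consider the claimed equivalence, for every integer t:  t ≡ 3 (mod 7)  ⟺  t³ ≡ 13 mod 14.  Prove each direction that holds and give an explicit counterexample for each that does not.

(⇒) fails and (⇐) fails.

(→) This fails: take t = 10. Then 10 ≡ 3 (mod 7), but 10³ = 1000 ≡ 6 (mod 14), not 13.

(←) This fails: take t = 5. Then 5³ = 125 ≡ 13 (mod 14), yet 5 ≡ 5 (mod 7), not 3.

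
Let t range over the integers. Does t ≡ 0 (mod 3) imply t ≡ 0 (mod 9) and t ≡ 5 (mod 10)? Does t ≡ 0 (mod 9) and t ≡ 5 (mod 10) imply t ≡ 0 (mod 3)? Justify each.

The forward direction fails; the converse holds.

(←) If t ≡ 0 (mod 9) and t ≡ 5 (mod 10), then by the Chinese remainder theorem t ≡ 45 (mod 90). Since 45 ≡ 0 (mod 3) and 3 ∣ 90, we get t ≡ 0 (mod 3).

(→) This fails: t = 0 gives 0 ≡ 0 (mod 3) but 0 ≡ 0 (mod 10), so the conjunction on the right does not hold.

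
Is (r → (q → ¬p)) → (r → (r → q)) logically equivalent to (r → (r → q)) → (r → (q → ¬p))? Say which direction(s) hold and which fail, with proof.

(→) This fails. Under p = T, q = T, r = T, the left side is true but the right side is false.

(←) This fails. Under p = F, q = F, r = T, the left side is false but the right side is true.

Both directions fail.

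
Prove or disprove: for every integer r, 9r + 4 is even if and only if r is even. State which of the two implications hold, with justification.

[⇒] Suppose 9r + 4 is even. Since 9 is odd, 9r and r have the same parity, so 9r + 4 ≡ r + 4 (mod 2). As 4 is even, 9r + 4 is even exactly when r is even. Thus r is even.

[⇐] Conversely, suppose r is even; write r = 2j. Then 9r + 4 = 9·(2j) + 4 = 2·9j + 4, which is even.

Equivalent; both directions hold.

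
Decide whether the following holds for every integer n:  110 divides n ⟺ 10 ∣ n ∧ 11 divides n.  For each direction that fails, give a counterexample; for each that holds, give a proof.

Forward direction. If 110 ∣ n, write n = 110q. Since 110 = 11·10, n = 10·(11q), so 10 ∣ n; and since 110 = 10·11, n = 11·(10q), so 11 ∣ n.

Converse. Suppose 10 ∣ n and 11 ∣ n. Any common multiple of 10 and 11 is a multiple of their lcm; here gcd(10, 11) = 1, so lcm(10, 11) = 10·11 = 110, so 110 ∣ n.

Equivalent; both directions hold.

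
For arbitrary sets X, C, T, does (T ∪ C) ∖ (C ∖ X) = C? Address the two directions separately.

Forward inclusion. This inclusion fails. Take X = ∅, C = ∅, T = {1}; then 1 ∈ (T ∪ C) ∖ (C ∖ X) but 1 ∉ C.

Reverse inclusion. This inclusion fails. Take X = ∅, C = {1}, T = ∅; then 1 ∈ C but 1 ∉ (T ∪ C) ∖ (C ∖ X).

(⊆) fails and (⊇) fails.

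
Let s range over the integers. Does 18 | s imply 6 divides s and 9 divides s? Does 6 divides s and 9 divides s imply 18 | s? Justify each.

(⟹) If 18 ∣ s, write s = 18q. Since 18 = 3·6, s = 6·(3q), so 6 ∣ s; and since 18 = 2·9, s = 9·(2q), so 9 ∣ s.

(⟸) Suppose 6 ∣ s and 9 ∣ s. Any common multiple of 6 and 9 is a multiple of their lcm; here lcm(6, 9) = 6·9/gcd(6, 9) = 54/3 = 18, so 18 ∣ s.

Equivalent; both directions hold.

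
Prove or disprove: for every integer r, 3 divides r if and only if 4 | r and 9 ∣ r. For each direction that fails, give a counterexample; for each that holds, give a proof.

Only the reverse direction holds.

(⇐) Suppose 4 ∣ r and 9 ∣ r. Any common multiple of 4 and 9 is a multiple of their lcm; here gcd(4, 9) = 1, so lcm(4, 9) = 4·9 = 36, so 36 ∣ r. Since 3 ∣ 36, it follows that 3 ∣ r.

(⇒) This fails: take r = 3. Certainly 3 ∣ 3, but 4 ∤ 3.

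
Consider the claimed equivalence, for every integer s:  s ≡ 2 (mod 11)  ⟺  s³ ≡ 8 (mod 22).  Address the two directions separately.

Not equivalent: only (⇐) holds.

(⇒) This fails: take s = 13. Then 13 ≡ 2 (mod 11), but 13³ = 2197 ≡ 19 (mod 22), not 8.

(⇐) Conversely, the residues r modulo 22 with r³ ≡ 8 (mod 22) are exactly {2}, and each is ≡ 2 (mod 11).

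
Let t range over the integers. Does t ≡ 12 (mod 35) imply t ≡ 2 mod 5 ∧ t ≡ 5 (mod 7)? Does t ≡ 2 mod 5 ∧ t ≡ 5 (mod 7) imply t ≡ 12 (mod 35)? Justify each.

(←) If t ≡ 2 (mod 5) and t ≡ 5 (mod 7), then by the Chinese remainder theorem t ≡ 12 (mod 35). This is exactly t ≡ 12 (mod 35).

(→) Suppose t ≡ 12 (mod 35); write t = 35j + 12. Since 5 ∣ 35, reducing mod 5 gives t ≡ 12 ≡ 2 (mod 5); since 7 ∣ 35, reducing mod 7 gives t ≡ 12 ≡ 5 (mod 7).

Both directions hold; the statement is true.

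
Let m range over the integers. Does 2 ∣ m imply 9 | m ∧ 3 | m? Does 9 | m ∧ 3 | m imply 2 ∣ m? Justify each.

Neither direction holds.

(⇒) This fails: take m = 2. Certainly 2 ∣ 2, but 9 ∤ 2.

(⇐) This fails: take m = 9. Both 9 ∣ 9 and 3 ∣ 9, yet 9 is not a multiple of 2 (since 9 = 4·2 + 1), so 2 ∤ 9.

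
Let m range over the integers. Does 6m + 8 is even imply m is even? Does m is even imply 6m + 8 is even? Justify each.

Not equivalent: only (⇐) holds.

(→) This fails: take m = 7. Then 6m + 8 = 50, which is even, yet m = 7 is odd, not even.

(←) Suppose m is even. Since 6 is even, 6m is even for every m, so 6m + 8 has the same parity as 8, which is even. Hence 6m + 8 is even.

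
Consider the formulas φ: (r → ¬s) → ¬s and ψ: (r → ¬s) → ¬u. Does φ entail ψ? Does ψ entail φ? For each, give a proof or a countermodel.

[⇒] This fails. Under s = F, u = T, r = F, the left side is true but the right side is false.

[⇐] This fails. Under s = T, u = F, r = F, the left side is false but the right side is true.

(⇒) fails and (⇐) fails.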